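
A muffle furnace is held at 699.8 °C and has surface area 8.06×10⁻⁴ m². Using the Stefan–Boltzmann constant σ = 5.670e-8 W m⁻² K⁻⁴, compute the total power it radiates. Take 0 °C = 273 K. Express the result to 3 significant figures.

P ≈ 40.9 W

T = 699.8 °C + 273 = 972.8 K.
Area A = 8.06×10⁻⁴ m².
P = σAT⁴ = 5.670×10⁻⁸ × 8.06×10⁻⁴ × (972.8)⁴ = 40.9 W.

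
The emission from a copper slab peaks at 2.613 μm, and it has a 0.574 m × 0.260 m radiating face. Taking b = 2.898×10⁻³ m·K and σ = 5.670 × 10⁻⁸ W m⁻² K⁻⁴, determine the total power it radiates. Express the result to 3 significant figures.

Wien's law: T = b/λ_max = 2.898×10⁻³/2.613×10⁻⁶ = 1109.07 K.
Area A = 0.574 × 0.260 = 0.14924 m².
Then P = σAT⁴ = 5.670×10⁻⁸×0.14924×(1109.07)⁴ = 1.28×10⁴ W.

P ≈ 1.28×10⁴ W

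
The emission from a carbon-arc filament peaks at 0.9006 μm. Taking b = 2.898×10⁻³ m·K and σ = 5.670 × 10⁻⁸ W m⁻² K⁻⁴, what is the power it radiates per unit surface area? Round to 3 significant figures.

I ≈ 6.08×10⁶ W/m²

Wien's law: T = b/λ_max = 2.898×10⁻³/9.006×10⁻⁷ = 3217.85 K.
Then I = σT⁴ = 5.670×10⁻⁸×(3217.85)⁴ = 6.08×10⁶ W/m².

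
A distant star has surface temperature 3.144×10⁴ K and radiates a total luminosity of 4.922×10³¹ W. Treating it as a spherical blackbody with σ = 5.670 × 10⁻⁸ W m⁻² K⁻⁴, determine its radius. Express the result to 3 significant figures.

L = 4πR²σT⁴ ⇒ R = √(L/(4πσT⁴)).
σT⁴ = 5.54004×10¹⁰ W/m², so R = √(4.922×10³¹/(4π×5.54004×10¹⁰)) = 8.41×10⁹ m.

R ≈ 8.41×10⁹ m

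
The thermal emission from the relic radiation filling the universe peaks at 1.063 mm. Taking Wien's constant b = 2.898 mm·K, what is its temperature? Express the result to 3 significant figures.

Wien's law gives T = b/λ_max = (2.898×10⁻³ m·K)/(1.063×10⁻³ m) = 2.73 K.

T ≈ 2.73 K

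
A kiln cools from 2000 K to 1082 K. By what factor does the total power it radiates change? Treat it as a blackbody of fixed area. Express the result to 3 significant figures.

P ∝ T⁴, so P₂/P₁ = (T₂/T₁)⁴ = (1082/2000)⁴ = (0.541000)⁴ = 0.0857.

P₂/P₁ ≈ 0.0857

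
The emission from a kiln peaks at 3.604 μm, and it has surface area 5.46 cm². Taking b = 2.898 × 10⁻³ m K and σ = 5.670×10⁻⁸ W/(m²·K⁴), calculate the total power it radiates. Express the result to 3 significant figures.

Wien's law: T = b/λ_max = 2.898×10⁻³/3.604×10⁻⁶ = 804.107 K.
Area A = 5.46 cm² = 5.46×10⁻⁴ m².
Then P = σAT⁴ = 5.670×10⁻⁸×5.46×10⁻⁴×(804.107)⁴ = 12.9 W.

P ≈ 12.9 W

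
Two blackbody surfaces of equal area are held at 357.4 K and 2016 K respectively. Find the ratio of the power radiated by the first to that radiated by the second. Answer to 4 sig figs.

With equal areas, P₁/P₂ = (T₁/T₂)⁴ = (357.4/2016)⁴ = 9.878×10⁻⁴.

P₁/P₂ ≈ 9.878×10⁻⁴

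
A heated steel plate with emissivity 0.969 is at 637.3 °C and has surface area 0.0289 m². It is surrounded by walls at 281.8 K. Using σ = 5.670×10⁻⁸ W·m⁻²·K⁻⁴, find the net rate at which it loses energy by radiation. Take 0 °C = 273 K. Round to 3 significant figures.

Net loss ≈ 1.08×10³ W

T = 637.3 °C + 273 = 910.3 K.
Area A = 0.0289 m².
Net radiated power P_net = εσA(T⁴ − T₀⁴) = 0.969×5.670×10⁻⁸×0.0289×(910.3⁴ − 281.8⁴).
T⁴ − T₀⁴ = 6.86654×10¹¹ − 6.30615×10⁹ = 6.80348×10¹¹ K⁴, so P_net = 1.08×10³ W.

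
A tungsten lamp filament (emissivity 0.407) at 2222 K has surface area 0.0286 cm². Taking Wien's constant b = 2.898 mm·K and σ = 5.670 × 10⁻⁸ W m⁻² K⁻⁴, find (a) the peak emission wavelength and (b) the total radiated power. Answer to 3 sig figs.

λ_max ≈ 1.30×10³ nm; P ≈ 1.61 W

(a) λ_max = b/T = 2.898×10⁻³/2222 = 1.304×10⁻⁶ m = 1.30×10³ nm.
Area A = 0.0286 cm² = 2.86×10⁻⁶ m².
(b) P = εσAT⁴ = 0.407×5.670×10⁻⁸×2.86×10⁻⁶×(2222)⁴ = 1.61 W.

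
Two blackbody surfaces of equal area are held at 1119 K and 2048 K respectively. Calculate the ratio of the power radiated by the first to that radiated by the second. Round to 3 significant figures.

With equal areas, P₁/P₂ = (T₁/T₂)⁴ = (1119/2048)⁴ = 0.0891.

P₁/P₂ ≈ 0.0891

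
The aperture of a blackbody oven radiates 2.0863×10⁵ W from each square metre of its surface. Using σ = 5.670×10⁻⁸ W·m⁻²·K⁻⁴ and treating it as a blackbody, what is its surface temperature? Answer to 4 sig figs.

T ≈ 1385 K

I = σT⁴, so T = (I/σ)^(1/4) = (2.0863×10⁵/(5.670×10⁻⁸))^(1/4) = 1385 K.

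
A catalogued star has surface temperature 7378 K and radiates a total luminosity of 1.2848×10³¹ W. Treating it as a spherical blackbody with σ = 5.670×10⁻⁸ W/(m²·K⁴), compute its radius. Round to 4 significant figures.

L = 4πR²σT⁴ ⇒ R = √(L/(4πσT⁴)).
σT⁴ = 1.68011×10⁸ W/m², so R = √(1.2848×10³¹/(4π×1.68011×10⁸)) = 7.801×10¹⁰ m.

R ≈ 7.801×10¹⁰ m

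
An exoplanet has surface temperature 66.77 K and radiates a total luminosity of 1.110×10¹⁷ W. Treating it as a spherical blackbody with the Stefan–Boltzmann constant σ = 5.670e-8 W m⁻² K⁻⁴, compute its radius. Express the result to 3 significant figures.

R ≈ 8.85×10⁷ m

L = 4πR²σT⁴ ⇒ R = √(L/(4πσT⁴)).
σT⁴ = 1.12696 W/m², so R = √(1.110×10¹⁷/(4π×1.12696)) = 8.85×10⁷ m.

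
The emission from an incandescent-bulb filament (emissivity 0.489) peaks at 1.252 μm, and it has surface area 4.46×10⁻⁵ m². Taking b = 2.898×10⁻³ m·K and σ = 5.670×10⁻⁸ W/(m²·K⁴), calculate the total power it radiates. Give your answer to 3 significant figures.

P ≈ 35.5 W

Wien's law: T = b/λ_max = 2.898×10⁻³/1.252×10⁻⁶ = 2314.70 K.
Area A = 4.46×10⁻⁵ m².
Then P = εσAT⁴ = 0.489×5.670×10⁻⁸×4.46×10⁻⁵×(2314.70)⁴ = 35.5 W.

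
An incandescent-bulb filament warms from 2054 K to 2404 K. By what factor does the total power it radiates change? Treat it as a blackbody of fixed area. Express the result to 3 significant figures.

P₂/P₁ ≈ 1.88

P ∝ T⁴, so P₂/P₁ = (T₂/T₁)⁴ = (2404/2054)⁴ = (1.17040)⁴ = 1.88.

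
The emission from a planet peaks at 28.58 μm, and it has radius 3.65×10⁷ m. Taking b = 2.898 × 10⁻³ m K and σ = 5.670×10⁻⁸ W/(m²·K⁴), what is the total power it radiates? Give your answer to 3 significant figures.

P ≈ 1.00×10¹⁷ W

Wien's law: T = b/λ_max = 2.898×10⁻³/2.858×10⁻⁵ = 101.400 K.
Surface area A = 4πR² = 4π(3.65×10⁷ m)² = 1.67415×10¹⁶ m².
Then P = σAT⁴ = 5.670×10⁻⁸×1.67415×10¹⁶×(101.400)⁴ = 1.00×10¹⁷ W.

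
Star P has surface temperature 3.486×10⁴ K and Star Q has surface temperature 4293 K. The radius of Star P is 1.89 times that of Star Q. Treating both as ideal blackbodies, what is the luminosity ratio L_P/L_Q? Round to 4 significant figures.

L ∝ R²T⁴, so L_P/L_Q = (R_P/R_Q)²(T_P/T_Q)⁴ = (1.89)² × (3.486×10⁴/4293)⁴ = 3.5721 × 4347.76 = 1.553×10⁴.

L_P/L_Q ≈ 1.553×10⁴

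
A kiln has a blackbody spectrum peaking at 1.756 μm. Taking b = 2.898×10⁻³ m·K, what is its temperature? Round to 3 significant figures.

T ≈ 1.65×10³ K

Wien's law gives T = b/λ_max = (2.898×10⁻³ m·K)/(1.756×10⁻⁶ m) = 1.65×10³ K.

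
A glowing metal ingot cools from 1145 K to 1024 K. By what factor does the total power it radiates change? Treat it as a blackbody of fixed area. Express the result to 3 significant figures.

P₂/P₁ ≈ 0.640

P ∝ T⁴, so P₂/P₁ = (T₂/T₁)⁴ = (1024/1145)⁴ = (0.894323)⁴ = 0.640.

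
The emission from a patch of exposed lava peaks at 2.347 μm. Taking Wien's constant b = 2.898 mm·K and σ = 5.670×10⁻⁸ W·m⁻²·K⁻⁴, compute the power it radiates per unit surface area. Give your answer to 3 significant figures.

Wien's law: T = b/λ_max = 2.898×10⁻³/2.347×10⁻⁶ = 1234.77 K.
Then I = σT⁴ = 5.670×10⁻⁸×(1234.77)⁴ = 1.32×10⁵ W/m².

I ≈ 1.32×10⁵ W/m²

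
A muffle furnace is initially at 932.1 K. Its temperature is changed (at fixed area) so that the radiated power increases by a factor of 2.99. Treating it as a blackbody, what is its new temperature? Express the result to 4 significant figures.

T₂ ≈ 1226 K

P ∝ T⁴, so T₂/T₁ = (P₂/P₁)^(1/4) = (2.99)^(1/4) = 1.31498.
T₂ = 932.1 × 1.31498 = 1226 K.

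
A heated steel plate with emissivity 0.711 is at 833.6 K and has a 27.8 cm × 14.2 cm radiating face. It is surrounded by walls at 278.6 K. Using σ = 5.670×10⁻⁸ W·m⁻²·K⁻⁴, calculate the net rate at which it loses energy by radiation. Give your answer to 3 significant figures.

Area A = 0.278 × 0.142 = 0.039476 m².
Net radiated power P_net = εσA(T⁴ − T₀⁴) = 0.711×5.670×10⁻⁸×0.039476×(833.6⁴ − 278.6⁴).
T⁴ − T₀⁴ = 4.82871×10¹¹ − 6.02455×10⁹ = 4.76846×10¹¹ K⁴, so P_net = 759 W.

Net loss ≈ 759 W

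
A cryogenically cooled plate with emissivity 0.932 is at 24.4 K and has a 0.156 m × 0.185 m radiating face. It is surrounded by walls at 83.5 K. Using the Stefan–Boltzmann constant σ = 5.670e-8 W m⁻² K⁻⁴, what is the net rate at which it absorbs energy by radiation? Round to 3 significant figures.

Net gain ≈ 0.0736 W

Area A = 0.156 × 0.185 = 0.02886 m².
Net radiated power P_net = εσA(T⁴ − T₀⁴) = 0.932×5.670×10⁻⁸×0.02886×(24.4⁴ − 83.5⁴).
T⁴ − T₀⁴ = 3.54454×10⁵ − 4.86123×10⁷ = -4.82578×10⁷ K⁴, so P_net = -0.0736 W — negative, meaning a net gain of 0.0736 W.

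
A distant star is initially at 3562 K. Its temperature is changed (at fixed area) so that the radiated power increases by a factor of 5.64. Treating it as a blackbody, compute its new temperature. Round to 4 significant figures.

T₂ ≈ 5489 K

P ∝ T⁴, so T₂/T₁ = (P₂/P₁)^(1/4) = (5.64)^(1/4) = 1.54106.
T₂ = 3562 × 1.54106 = 5489 K.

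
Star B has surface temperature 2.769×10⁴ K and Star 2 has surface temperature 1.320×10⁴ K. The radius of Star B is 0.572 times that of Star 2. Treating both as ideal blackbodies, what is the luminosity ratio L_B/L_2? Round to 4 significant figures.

L_B/L_2 ≈ 6.336

L ∝ R²T⁴, so L_B/L_2 = (R_B/R_2)²(T_B/T_2)⁴ = (0.572)² × (2.769×10⁴/1.320×10⁴)⁴ = 0.327184 × 19.3640 = 6.336.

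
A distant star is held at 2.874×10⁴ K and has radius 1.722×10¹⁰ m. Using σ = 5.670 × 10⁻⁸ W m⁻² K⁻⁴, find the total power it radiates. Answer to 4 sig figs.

P ≈ 1.441×10³² W

Surface area A = 4πR² = 4π(1.722×10¹⁰ m)² = 3.72629×10²¹ m².
P = σAT⁴ = 5.670×10⁻⁸ × 3.72629×10²¹ × (2.874×10⁴)⁴ = 1.441×10³² W.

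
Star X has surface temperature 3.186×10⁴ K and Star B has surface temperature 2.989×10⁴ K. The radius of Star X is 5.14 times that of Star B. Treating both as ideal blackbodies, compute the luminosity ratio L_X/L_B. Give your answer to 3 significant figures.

L ∝ R²T⁴, so L_X/L_B = (R_X/R_B)²(T_X/T_B)⁴ = (5.14)² × (3.186×10⁴/2.989×10⁴)⁴ = 26.4196 × 1.29086 = 34.1.

L_X/L_B ≈ 34.1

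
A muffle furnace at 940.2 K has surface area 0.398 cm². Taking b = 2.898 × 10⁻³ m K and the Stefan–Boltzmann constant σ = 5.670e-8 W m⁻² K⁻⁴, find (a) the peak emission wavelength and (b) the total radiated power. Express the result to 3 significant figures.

(a) λ_max = b/T = 2.898×10⁻³/940.2 = 3.082×10⁻⁶ m = 3.08 μm.
Area A = 0.398 cm² = 3.98×10⁻⁵ m².
(b) P = σAT⁴ = 5.670×10⁻⁸×3.98×10⁻⁵×(940.2)⁴ = 1.76 W.

λ_max ≈ 3.08 μm; P ≈ 1.76 W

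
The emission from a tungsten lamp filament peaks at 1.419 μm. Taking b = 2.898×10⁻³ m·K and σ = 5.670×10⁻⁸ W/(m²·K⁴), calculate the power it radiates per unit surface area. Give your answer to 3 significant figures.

I ≈ 9.86×10⁵ W/m²

Wien's law: T = b/λ_max = 2.898×10⁻³/1.419×10⁻⁶ = 2042.28 K.
Then I = σT⁴ = 5.670×10⁻⁸×(2042.28)⁴ = 9.86×10⁵ W/m².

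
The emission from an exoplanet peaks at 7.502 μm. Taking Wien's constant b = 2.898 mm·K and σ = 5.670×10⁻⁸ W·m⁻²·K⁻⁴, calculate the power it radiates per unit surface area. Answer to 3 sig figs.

I ≈ 1.26×10³ W/m²

Wien's law: T = b/λ_max = 2.898×10⁻³/7.502×10⁻⁶ = 386.297 K.
Then I = σT⁴ = 5.670×10⁻⁸×(386.297)⁴ = 1.26×10³ W/m².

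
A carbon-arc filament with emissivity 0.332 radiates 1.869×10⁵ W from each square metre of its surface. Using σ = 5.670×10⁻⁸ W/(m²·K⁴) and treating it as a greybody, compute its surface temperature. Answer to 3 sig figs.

I = εσT⁴, so T = (I/εσ)^(1/4) = (1.869×10⁵/(0.332×5.670×10⁻⁸))^(1/4) = 1.78×10³ K.

T ≈ 1.78×10³ K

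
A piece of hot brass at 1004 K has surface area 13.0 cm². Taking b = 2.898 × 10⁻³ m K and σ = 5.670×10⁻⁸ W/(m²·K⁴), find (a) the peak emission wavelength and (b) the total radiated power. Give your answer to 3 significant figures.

λ_max ≈ 2.89×10³ nm; P ≈ 74.9 W

(a) λ_max = b/T = 2.898×10⁻³/1004 = 2.886×10⁻⁶ m = 2.89×10³ nm.
Area A = 13.0 cm² = 1.30×10⁻³ m².
(b) P = σAT⁴ = 5.670×10⁻⁸×1.30×10⁻³×(1004)⁴ = 74.9 W.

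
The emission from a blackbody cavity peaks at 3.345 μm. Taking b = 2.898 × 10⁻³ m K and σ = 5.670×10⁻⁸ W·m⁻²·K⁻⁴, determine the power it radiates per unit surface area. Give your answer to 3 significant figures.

I ≈ 3.19×10⁴ W/m²

Wien's law: T = b/λ_max = 2.898×10⁻³/3.345×10⁻⁶ = 866.368 K.
Then I = σT⁴ = 5.670×10⁻⁸×(866.368)⁴ = 3.19×10⁴ W/m².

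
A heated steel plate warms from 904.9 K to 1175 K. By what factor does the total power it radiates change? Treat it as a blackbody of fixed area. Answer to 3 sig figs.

P₂/P₁ ≈ 2.84

P ∝ T⁴, so P₂/P₁ = (T₂/T₁)⁴ = (1175/904.9)⁴ = (1.29849)⁴ = 2.84.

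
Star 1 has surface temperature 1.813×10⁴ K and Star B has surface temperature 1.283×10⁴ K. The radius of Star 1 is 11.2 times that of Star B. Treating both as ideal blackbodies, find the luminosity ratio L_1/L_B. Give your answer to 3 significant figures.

L ∝ R²T⁴, so L_1/L_B = (R_1/R_B)²(T_1/T_B)⁴ = (11.2)² × (1.813×10⁴/1.283×10⁴)⁴ = 125.44 × 3.98735 = 500.

L_1/L_B ≈ 500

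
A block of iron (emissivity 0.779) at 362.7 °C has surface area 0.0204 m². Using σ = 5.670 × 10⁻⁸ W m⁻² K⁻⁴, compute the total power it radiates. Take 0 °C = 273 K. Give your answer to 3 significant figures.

P ≈ 147 W

T = 362.7 °C + 273 = 635.7 K.
Area A = 0.0204 m².
P = εσAT⁴ = 0.779 × 5.670×10⁻⁸ × 0.0204 × (635.7)⁴ = 147 W.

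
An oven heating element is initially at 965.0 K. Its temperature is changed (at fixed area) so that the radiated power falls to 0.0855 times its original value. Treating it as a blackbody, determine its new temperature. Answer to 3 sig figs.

P ∝ T⁴, so T₂/T₁ = (P₂/P₁)^(1/4) = (0.0855)^(1/4) = 0.540744.
T₂ = 965.0 × 0.540744 = 522 K.

T₂ ≈ 522 K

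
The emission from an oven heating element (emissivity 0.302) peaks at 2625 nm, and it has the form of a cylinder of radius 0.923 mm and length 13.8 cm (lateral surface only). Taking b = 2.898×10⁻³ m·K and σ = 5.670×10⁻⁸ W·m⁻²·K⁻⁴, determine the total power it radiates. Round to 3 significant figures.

Wien's law: T = b/λ_max = 2.898×10⁻³/2.625×10⁻⁶ = 1104.00 K.
Lateral area A = 2πrL = 2π×9.23×10⁻⁴×0.138 = 8.00314×10⁻⁴ m².
Then P = εσAT⁴ = 0.302×5.670×10⁻⁸×8.00314×10⁻⁴×(1104.00)⁴ = 20.4 W.

P ≈ 20.4 W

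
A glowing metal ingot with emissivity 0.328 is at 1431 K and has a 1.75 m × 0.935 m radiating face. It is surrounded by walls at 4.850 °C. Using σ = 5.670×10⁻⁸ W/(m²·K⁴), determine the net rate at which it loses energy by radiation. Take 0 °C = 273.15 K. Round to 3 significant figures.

Surroundings: T = 4.850 °C + 273.15 = 278.000 K.
Area A = 1.75 × 0.935 = 1.63625 m².
Net radiated power P_net = εσA(T⁴ − T₀⁴) = 0.328×5.670×10⁻⁸×1.63625×(1431⁴ − 278.000⁴).
T⁴ − T₀⁴ = 4.19333×10¹² − 5.97282×10⁹ = 4.18736×10¹² K⁴, so P_net = 1.27×10⁵ W.

Net loss ≈ 1.27×10⁵ W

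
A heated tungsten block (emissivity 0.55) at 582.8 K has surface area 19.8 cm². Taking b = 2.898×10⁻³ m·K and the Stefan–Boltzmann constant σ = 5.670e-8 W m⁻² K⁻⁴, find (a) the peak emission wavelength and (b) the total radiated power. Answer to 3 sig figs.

λ_max ≈ 4.97 μm; P ≈ 7.12 W

(a) λ_max = b/T = 2.898×10⁻³/582.8 = 4.973×10⁻⁶ m = 4.97 μm.
Area A = 19.8 cm² = 1.98×10⁻³ m².
(b) P = εσAT⁴ = 0.55×5.670×10⁻⁸×1.98×10⁻³×(582.8)⁴ = 7.12 W.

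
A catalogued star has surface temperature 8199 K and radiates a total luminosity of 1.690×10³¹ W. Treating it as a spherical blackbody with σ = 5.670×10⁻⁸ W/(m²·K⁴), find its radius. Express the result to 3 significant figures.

L = 4πR²σT⁴ ⇒ R = √(L/(4πσT⁴)).
σT⁴ = 2.56228×10⁸ W/m², so R = √(1.690×10³¹/(4π×2.56228×10⁸)) = 7.24×10¹⁰ m.

R ≈ 7.24×10¹⁰ m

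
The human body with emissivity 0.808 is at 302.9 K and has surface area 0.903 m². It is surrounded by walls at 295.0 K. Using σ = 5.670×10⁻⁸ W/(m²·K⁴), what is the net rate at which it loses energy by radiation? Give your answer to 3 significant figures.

Net loss ≈ 34.9 W

Area A = 0.903 m².
Net radiated power P_net = εσA(T⁴ − T₀⁴) = 0.808×5.670×10⁻⁸×0.903×(302.9⁴ − 295.0⁴).
T⁴ − T₀⁴ = 8.41777×10⁹ − 7.57335×10⁹ = 8.44420×10⁸ K⁴, so P_net = 34.9 W.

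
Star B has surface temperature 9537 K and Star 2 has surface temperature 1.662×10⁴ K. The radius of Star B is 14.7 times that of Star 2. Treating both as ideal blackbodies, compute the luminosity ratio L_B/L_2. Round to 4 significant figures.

L ∝ R²T⁴, so L_B/L_2 = (R_B/R_2)²(T_B/T_2)⁴ = (14.7)² × (9537/1.662×10⁴)⁴ = 216.09 × 0.108423 = 23.43.

L_B/L_2 ≈ 23.43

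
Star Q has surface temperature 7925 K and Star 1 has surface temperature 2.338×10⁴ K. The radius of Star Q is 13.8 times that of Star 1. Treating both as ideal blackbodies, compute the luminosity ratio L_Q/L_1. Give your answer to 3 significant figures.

L ∝ R²T⁴, so L_Q/L_1 = (R_Q/R_1)²(T_Q/T_1)⁴ = (13.8)² × (7925/2.338×10⁴)⁴ = 190.44 × 0.0132014 = 2.51.

L_Q/L_1 ≈ 2.51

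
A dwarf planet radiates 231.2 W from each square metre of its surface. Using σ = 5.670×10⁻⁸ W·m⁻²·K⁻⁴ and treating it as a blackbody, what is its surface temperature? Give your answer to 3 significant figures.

T ≈ 253 K

I = σT⁴, so T = (I/σ)^(1/4) = (231.2/(5.670×10⁻⁸))^(1/4) = 253 K.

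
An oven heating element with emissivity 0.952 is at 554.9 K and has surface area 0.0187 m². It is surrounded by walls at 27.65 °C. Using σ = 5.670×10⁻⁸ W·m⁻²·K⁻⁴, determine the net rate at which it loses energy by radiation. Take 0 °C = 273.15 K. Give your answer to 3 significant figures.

Surroundings: T = 27.65 °C + 273.15 = 300.80 K.
Area A = 0.0187 m².
Net radiated power P_net = εσA(T⁴ − T₀⁴) = 0.952×5.670×10⁻⁸×0.0187×(554.9⁴ − 300.80⁴).
T⁴ − T₀⁴ = 9.48110×10¹⁰ − 8.18675×10⁹ = 8.66242×10¹⁰ K⁴, so P_net = 87.4 W.

Net loss ≈ 87.4 W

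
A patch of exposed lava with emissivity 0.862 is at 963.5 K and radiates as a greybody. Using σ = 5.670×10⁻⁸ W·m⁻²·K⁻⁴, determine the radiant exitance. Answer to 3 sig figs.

Stefan–Boltzmann: I = εσT⁴ = 0.862 × 5.670×10⁻⁸ × (963.5)⁴ = 4.21×10⁴ W/m².

I ≈ 4.21×10⁴ W/m²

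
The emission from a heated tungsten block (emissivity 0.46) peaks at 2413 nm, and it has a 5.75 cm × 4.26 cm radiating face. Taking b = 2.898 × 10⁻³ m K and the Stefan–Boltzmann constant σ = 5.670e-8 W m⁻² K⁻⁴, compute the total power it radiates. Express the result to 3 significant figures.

P ≈ 133 W

Wien's law: T = b/λ_max = 2.898×10⁻³/2.413×10⁻⁶ = 1200.99 K.
Area A = 0.0575 × 0.0426 = 2.4495×10⁻³ m².
Then P = εσAT⁴ = 0.46×5.670×10⁻⁸×2.4495×10⁻³×(1200.99)⁴ = 133 W.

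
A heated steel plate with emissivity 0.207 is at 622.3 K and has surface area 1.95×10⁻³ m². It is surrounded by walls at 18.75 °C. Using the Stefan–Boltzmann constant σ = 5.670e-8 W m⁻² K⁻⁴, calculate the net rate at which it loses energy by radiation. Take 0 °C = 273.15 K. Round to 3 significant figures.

Surroundings: T = 18.75 °C + 273.15 = 291.90 K.
Area A = 1.95×10⁻³ m².
Net radiated power P_net = εσA(T⁴ − T₀⁴) = 0.207×5.670×10⁻⁸×1.95×10⁻³×(622.3⁴ − 291.90⁴).
T⁴ − T₀⁴ = 1.49968×10¹¹ − 7.26000×10⁹ = 1.42708×10¹¹ K⁴, so P_net = 3.27 W.

Net loss ≈ 3.27 W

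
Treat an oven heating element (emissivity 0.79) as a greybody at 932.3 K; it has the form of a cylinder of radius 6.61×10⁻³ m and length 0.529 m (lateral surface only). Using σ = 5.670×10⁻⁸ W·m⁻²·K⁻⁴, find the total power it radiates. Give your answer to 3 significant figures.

P ≈ 743 W

Lateral area A = 2πrL = 2π×6.61×10⁻³×0.529 = 0.0219704 m².
P = εσAT⁴ = 0.79 × 5.670×10⁻⁸ × 0.0219704 × (932.3)⁴ = 743 W.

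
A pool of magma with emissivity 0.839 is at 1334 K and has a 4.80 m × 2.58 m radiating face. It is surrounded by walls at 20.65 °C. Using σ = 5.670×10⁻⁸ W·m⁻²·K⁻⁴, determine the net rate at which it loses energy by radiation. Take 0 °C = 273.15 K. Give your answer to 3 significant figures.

Net loss ≈ 1.86×10⁶ W

Surroundings: T = 20.65 °C + 273.15 = 293.80 K.
Area A = 4.80 × 2.58 = 12.384 m².
Net radiated power P_net = εσA(T⁴ − T₀⁴) = 0.839×5.670×10⁻⁸×12.384×(1334⁴ − 293.80⁴).
T⁴ − T₀⁴ = 3.16682×10¹² − 7.45087×10⁹ = 3.15937×10¹² K⁴, so P_net = 1.86×10⁶ W.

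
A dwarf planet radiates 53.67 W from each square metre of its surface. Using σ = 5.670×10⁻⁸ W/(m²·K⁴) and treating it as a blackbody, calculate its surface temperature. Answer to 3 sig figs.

I = σT⁴, so T = (I/σ)^(1/4) = (53.67/(5.670×10⁻⁸))^(1/4) = 175 K.

T ≈ 175 K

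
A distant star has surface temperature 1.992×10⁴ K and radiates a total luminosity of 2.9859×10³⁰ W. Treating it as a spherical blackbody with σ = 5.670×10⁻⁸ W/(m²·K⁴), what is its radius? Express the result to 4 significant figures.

R ≈ 5.159×10⁹ m

L = 4πR²σT⁴ ⇒ R = √(L/(4πσT⁴)).
σT⁴ = 8.92772×10⁹ W/m², so R = √(2.9859×10³⁰/(4π×8.92772×10⁹)) = 5.159×10⁹ m.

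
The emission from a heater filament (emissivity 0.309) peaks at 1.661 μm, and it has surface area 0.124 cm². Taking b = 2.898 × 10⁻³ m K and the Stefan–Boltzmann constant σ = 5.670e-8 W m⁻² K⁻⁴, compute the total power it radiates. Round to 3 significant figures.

Wien's law: T = b/λ_max = 2.898×10⁻³/1.661×10⁻⁶ = 1744.73 K.
Area A = 0.124 cm² = 1.24×10⁻⁵ m².
Then P = εσAT⁴ = 0.309×5.670×10⁻⁸×1.24×10⁻⁵×(1744.73)⁴ = 2.01 W.

P ≈ 2.01 W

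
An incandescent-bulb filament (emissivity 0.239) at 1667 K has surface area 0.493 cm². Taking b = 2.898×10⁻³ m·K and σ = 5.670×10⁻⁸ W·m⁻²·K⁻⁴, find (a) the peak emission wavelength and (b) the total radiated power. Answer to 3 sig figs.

(a) λ_max = b/T = 2.898×10⁻³/1667 = 1.738×10⁻⁶ m = 1.74 μm.
Area A = 0.493 cm² = 4.93×10⁻⁵ m².
(b) P = εσAT⁴ = 0.239×5.670×10⁻⁸×4.93×10⁻⁵×(1667)⁴ = 5.16 W.

λ_max ≈ 1.74 μm; P ≈ 5.16 W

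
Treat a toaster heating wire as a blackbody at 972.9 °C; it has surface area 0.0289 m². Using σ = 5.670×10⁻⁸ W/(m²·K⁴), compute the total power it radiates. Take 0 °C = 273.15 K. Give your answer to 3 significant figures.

P ≈ 3.95×10³ W

T = 972.9 °C + 273.15 = 1246.05 K.
Area A = 0.0289 m².
P = σAT⁴ = 5.670×10⁻⁸ × 0.0289 × (1246.05)⁴ = 3.95×10³ W.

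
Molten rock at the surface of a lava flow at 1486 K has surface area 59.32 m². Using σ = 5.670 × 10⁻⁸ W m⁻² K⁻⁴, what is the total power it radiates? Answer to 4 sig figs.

P ≈ 1.640×10⁷ W

Area A = 59.32 m².
P = σAT⁴ = 5.670×10⁻⁸ × 59.32 × (1486)⁴ = 1.640×10⁷ W.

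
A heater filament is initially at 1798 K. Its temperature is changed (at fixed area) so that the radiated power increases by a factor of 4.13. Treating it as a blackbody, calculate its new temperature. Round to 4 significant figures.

P ∝ T⁴, so T₂/T₁ = (P₂/P₁)^(1/4) = (4.13)^(1/4) = 1.42557.
T₂ = 1798 × 1.42557 = 2563 K.

T₂ ≈ 2563 K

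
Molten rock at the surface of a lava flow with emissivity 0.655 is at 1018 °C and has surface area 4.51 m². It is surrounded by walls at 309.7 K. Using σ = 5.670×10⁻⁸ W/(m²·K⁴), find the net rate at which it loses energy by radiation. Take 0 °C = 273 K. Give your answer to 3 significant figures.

T = 1018 °C + 273 = 1291 K.
Area A = 4.51 m².
Net radiated power P_net = εσA(T⁴ − T₀⁴) = 0.655×5.670×10⁻⁸×4.51×(1291⁴ − 309.7⁴).
T⁴ − T₀⁴ = 2.77783×10¹² − 9.19951×10⁹ = 2.76863×10¹² K⁴, so P_net = 4.64×10⁵ W.

Net loss ≈ 4.64×10⁵ W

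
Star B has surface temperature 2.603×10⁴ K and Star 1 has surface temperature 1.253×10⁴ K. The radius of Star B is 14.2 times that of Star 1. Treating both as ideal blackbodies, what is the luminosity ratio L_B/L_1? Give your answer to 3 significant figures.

L_B/L_1 ≈ 3.76×10³

L ∝ R²T⁴, so L_B/L_1 = (R_B/R_1)²(T_B/T_1)⁴ = (14.2)² × (2.603×10⁴/1.253×10⁴)⁴ = 201.64 × 18.6248 = 3.76×10³.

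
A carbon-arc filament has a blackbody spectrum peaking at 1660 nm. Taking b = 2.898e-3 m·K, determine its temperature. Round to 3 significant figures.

T ≈ 1.75×10³ K

Wien's law gives T = b/λ_max = (2.898×10⁻³ m·K)/(1.660×10⁻⁶ m) = 1.75×10³ K.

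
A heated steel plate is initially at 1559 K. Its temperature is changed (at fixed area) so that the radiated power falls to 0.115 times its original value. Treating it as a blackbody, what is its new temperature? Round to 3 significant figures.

T₂ ≈ 908 K

P ∝ T⁴, so T₂/T₁ = (P₂/P₁)^(1/4) = (0.115)^(1/4) = 0.582337.
T₂ = 1559 × 0.582337 = 908 K.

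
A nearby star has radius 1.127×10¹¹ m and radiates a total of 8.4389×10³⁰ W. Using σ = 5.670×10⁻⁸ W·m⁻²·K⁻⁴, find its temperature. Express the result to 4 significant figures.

T ≈ 5526 K

Surface area A = 4πR² = 4π(1.127×10¹¹ m)² = 1.59609×10²³ m².
P = σAT⁴ ⇒ T = (P/(σA))^(1/4) = (8.4389×10³⁰/(5.670×10⁻⁸×1.59609×10²³))^(1/4) = 5526 K.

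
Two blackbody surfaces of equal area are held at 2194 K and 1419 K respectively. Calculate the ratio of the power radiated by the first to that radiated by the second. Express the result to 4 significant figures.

With equal areas, P₁/P₂ = (T₁/T₂)⁴ = (2194/1419)⁴ = 5.715.

P₁/P₂ ≈ 5.715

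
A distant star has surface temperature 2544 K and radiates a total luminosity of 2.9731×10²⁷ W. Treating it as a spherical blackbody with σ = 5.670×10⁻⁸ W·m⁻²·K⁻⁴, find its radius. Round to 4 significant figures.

R ≈ 9.981×10⁹ m

L = 4πR²σT⁴ ⇒ R = √(L/(4πσT⁴)).
σT⁴ = 2.37493×10⁶ W/m², so R = √(2.9731×10²⁷/(4π×2.37493×10⁶)) = 9.981×10⁹ m.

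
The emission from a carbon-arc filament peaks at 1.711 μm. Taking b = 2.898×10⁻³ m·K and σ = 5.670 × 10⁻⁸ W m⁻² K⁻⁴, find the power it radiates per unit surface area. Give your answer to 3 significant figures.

I ≈ 4.67×10⁵ W/m²

Wien's law: T = b/λ_max = 2.898×10⁻³/1.711×10⁻⁶ = 1693.75 K.
Then I = σT⁴ = 5.670×10⁻⁸×(1693.75)⁴ = 4.67×10⁵ W/m².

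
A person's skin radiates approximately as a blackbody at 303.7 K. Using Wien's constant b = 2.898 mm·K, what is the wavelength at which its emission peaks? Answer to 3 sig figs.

Wien's displacement law: λ_max = b/T = (2.898×10⁻³ m·K)/(303.7 K) = 9.542×10⁻⁶ m.
That is 9.54 μm, in the infrared range.

λ_max ≈ 9.54 μm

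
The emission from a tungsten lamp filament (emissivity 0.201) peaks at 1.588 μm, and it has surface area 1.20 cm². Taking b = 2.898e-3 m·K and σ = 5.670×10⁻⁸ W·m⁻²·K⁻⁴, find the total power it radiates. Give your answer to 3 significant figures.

P ≈ 15.2 W

Wien's law: T = b/λ_max = 2.898×10⁻³/1.588×10⁻⁶ = 1824.94 K.
Area A = 1.20 cm² = 1.20×10⁻⁴ m².
Then P = εσAT⁴ = 0.201×5.670×10⁻⁸×1.20×10⁻⁴×(1824.94)⁴ = 15.2 W.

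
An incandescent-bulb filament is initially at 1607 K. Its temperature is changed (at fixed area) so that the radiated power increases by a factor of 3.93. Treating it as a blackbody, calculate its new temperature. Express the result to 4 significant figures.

P ∝ T⁴, so T₂/T₁ = (P₂/P₁)^(1/4) = (3.93)^(1/4) = 1.40799.
T₂ = 1607 × 1.40799 = 2263 K.

T₂ ≈ 2263 K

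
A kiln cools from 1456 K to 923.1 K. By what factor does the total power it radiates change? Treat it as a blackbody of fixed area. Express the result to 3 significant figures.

P₂/P₁ ≈ 0.162

P ∝ T⁴, so P₂/P₁ = (T₂/T₁)⁴ = (923.1/1456)⁴ = (0.633997)⁴ = 0.162.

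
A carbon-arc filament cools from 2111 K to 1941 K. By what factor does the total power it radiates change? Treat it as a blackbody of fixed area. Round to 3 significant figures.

P₂/P₁ ≈ 0.715

P ∝ T⁴, so P₂/P₁ = (T₂/T₁)⁴ = (1941/2111)⁴ = (0.919469)⁴ = 0.715.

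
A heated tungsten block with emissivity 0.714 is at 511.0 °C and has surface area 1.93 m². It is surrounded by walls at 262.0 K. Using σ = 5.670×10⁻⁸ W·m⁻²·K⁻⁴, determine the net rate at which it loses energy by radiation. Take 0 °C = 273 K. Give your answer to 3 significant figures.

Net loss ≈ 2.92×10⁴ W

T = 511.0 °C + 273 = 784.0 K.
Area A = 1.93 m².
Net radiated power P_net = εσA(T⁴ − T₀⁴) = 0.714×5.670×10⁻⁸×1.93×(784.0⁴ − 262.0⁴).
T⁴ − T₀⁴ = 3.77802×10¹¹ − 4.71200×10⁹ = 3.73090×10¹¹ K⁴, so P_net = 2.92×10⁴ W.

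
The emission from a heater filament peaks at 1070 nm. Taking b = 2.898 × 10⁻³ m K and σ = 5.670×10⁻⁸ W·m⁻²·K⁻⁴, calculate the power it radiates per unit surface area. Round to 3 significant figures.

Wien's law: T = b/λ_max = 2.898×10⁻³/1.070×10⁻⁶ = 2708.41 K.
Then I = σT⁴ = 5.670×10⁻⁸×(2708.41)⁴ = 3.05×10⁶ W/m².

I ≈ 3.05×10⁶ W/m²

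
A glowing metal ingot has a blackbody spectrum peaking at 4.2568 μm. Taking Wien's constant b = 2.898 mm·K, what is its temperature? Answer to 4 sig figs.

Wien's law gives T = b/λ_max = (2.898×10⁻³ m·K)/(4.2568×10⁻⁶ m) = 680.8 K.

T ≈ 680.8 K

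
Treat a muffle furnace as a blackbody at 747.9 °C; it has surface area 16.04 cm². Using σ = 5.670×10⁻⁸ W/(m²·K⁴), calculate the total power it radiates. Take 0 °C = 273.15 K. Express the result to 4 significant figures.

T = 747.9 °C + 273.15 = 1021.05 K.
Area A = 16.04 cm² = 1.604×10⁻³ m².
P = σAT⁴ = 5.670×10⁻⁸ × 1.604×10⁻³ × (1021.05)⁴ = 98.85 W.

P ≈ 98.85 W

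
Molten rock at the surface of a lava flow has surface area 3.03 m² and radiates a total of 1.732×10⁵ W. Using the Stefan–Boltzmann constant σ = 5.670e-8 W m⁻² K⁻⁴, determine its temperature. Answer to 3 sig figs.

Area A = 3.03 m².
P = σAT⁴ ⇒ T = (P/(σA))^(1/4) = (1.732×10⁵/(5.670×10⁻⁸×3.03))^(1/4) = 1.00×10³ K.

T ≈ 1.00×10³ K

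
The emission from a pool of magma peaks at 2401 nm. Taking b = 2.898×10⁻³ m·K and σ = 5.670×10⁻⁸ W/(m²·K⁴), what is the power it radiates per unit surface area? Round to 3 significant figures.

I ≈ 1.20×10⁵ W/m²

Wien's law: T = b/λ_max = 2.898×10⁻³/2.401×10⁻⁶ = 1207.00 K.
Then I = σT⁴ = 5.670×10⁻⁸×(1207.00)⁴ = 1.20×10⁵ W/m².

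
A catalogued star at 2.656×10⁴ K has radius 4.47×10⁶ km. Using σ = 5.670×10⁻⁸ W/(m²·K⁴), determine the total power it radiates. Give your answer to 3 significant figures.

P ≈ 7.08×10³⁰ W

Surface area A = 4πR² = 4π(4.47×10⁹ m)² = 2.51087×10²⁰ m².
P = σAT⁴ = 5.670×10⁻⁸ × 2.51087×10²⁰ × (2.656×10⁴)⁴ = 7.08×10³⁰ W.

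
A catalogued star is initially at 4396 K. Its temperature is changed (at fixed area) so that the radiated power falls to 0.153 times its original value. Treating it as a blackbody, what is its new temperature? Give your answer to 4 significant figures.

P ∝ T⁴, so T₂/T₁ = (P₂/P₁)^(1/4) = (0.153)^(1/4) = 0.625422.
T₂ = 4396 × 0.625422 = 2749 K.

T₂ ≈ 2749 K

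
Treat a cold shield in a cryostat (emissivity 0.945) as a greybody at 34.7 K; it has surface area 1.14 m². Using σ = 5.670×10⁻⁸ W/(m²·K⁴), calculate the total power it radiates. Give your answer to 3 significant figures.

Area A = 1.14 m².
P = εσAT⁴ = 0.945 × 5.670×10⁻⁸ × 1.14 × (34.7)⁴ = 0.0886 W.

P ≈ 0.0886 W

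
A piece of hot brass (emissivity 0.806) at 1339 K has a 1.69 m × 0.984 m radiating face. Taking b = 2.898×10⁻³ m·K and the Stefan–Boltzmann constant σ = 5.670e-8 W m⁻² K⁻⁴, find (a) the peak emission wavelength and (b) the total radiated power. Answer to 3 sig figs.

λ_max ≈ 2.16 μm; P ≈ 2.44×10⁵ W

(a) λ_max = b/T = 2.898×10⁻³/1339 = 2.164×10⁻⁶ m = 2.16 μm.
Area A = 1.69 × 0.984 = 1.66296 m².
(b) P = εσAT⁴ = 0.806×5.670×10⁻⁸×1.66296×(1339)⁴ = 2.44×10⁵ W.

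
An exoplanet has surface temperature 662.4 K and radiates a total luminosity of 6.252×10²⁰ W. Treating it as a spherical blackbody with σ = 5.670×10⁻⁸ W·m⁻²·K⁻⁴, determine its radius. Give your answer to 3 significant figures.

R ≈ 6.75×10⁷ m

L = 4πR²σT⁴ ⇒ R = √(L/(4πσT⁴)).
σT⁴ = 10916.0 W/m², so R = √(6.252×10²⁰/(4π×10916.0)) = 6.75×10⁷ m.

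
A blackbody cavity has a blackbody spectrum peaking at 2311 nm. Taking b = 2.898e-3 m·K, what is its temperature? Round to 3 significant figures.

Wien's law gives T = b/λ_max = (2.898×10⁻³ m·K)/(2.311×10⁻⁶ m) = 1.25×10³ K.

T ≈ 1.25×10³ K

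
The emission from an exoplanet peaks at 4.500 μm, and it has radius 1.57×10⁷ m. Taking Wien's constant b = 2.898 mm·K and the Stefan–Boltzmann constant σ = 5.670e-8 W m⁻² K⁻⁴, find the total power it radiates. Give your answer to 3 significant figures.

Wien's law: T = b/λ_max = 2.898×10⁻³/4.500×10⁻⁶ = 644.000 K.
Surface area A = 4πR² = 4π(1.57×10⁷ m)² = 3.09748×10¹⁵ m².
Then P = σAT⁴ = 5.670×10⁻⁸×3.09748×10¹⁵×(644.000)⁴ = 3.02×10¹⁹ W.

P ≈ 3.02×10¹⁹ W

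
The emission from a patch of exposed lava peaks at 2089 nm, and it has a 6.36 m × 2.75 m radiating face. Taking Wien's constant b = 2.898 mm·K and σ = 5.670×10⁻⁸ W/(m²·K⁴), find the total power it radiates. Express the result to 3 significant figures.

P ≈ 3.67×10⁶ W

Wien's law: T = b/λ_max = 2.898×10⁻³/2.089×10⁻⁶ = 1387.27 K.
Area A = 6.36 × 2.75 = 17.49 m².
Then P = σAT⁴ = 5.670×10⁻⁸×17.49×(1387.27)⁴ = 3.67×10⁶ W.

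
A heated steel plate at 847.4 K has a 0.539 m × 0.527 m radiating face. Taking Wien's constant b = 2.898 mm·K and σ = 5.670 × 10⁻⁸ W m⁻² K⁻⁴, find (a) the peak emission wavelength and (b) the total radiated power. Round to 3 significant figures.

λ_max ≈ 3.42 μm; P ≈ 8.30×10³ W

(a) λ_max = b/T = 2.898×10⁻³/847.4 = 3.420×10⁻⁶ m = 3.42 μm.
Area A = 0.539 × 0.527 = 0.284053 m².
(b) P = σAT⁴ = 5.670×10⁻⁸×0.284053×(847.4)⁴ = 8.30×10³ W.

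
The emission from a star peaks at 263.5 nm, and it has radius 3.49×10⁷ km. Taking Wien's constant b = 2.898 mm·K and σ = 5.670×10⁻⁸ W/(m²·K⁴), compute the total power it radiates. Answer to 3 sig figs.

P ≈ 1.27×10³¹ W

Wien's law: T = b/λ_max = 2.898×10⁻³/2.635×10⁻⁷ = 10998.1 K.
Surface area A = 4πR² = 4π(3.49×10¹⁰ m)² = 1.53060×10²² m².
Then P = σAT⁴ = 5.670×10⁻⁸×1.53060×10²²×(10998.1)⁴ = 1.27×10³¹ W.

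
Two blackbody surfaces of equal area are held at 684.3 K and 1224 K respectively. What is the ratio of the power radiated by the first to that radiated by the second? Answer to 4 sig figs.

P₁/P₂ ≈ 0.09769

With equal areas, P₁/P₂ = (T₁/T₂)⁴ = (684.3/1224)⁴ = 0.09769.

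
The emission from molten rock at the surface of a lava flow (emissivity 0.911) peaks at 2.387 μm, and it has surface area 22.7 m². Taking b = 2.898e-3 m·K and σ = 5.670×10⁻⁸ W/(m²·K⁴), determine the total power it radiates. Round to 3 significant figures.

P ≈ 2.55×10⁶ W

Wien's law: T = b/λ_max = 2.898×10⁻³/2.387×10⁻⁶ = 1214.08 K.
Area A = 22.7 m².
Then P = εσAT⁴ = 0.911×5.670×10⁻⁸×22.7×(1214.08)⁴ = 2.55×10⁶ W.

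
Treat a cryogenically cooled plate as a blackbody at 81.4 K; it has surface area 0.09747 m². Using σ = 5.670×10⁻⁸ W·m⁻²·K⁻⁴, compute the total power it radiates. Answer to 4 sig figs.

Area A = 0.09747 m².
P = σAT⁴ = 5.670×10⁻⁸ × 0.09747 × (81.4)⁴ = 0.2426 W.

P ≈ 0.2426 W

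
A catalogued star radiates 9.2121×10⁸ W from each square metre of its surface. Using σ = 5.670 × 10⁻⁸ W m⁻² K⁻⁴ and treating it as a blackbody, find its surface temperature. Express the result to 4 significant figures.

I = σT⁴, so T = (I/σ)^(1/4) = (9.2121×10⁸/(5.670×10⁻⁸))^(1/4) = 1.129×10⁴ K.

T ≈ 1.129×10⁴ K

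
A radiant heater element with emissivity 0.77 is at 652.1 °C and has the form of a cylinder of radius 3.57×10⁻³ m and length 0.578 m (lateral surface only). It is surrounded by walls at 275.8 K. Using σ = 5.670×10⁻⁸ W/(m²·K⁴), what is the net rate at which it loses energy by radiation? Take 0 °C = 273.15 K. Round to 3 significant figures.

T = 652.1 °C + 273.15 = 925.25 K.
Lateral area A = 2πrL = 2π×3.57×10⁻³×0.578 = 0.0129651 m².
Net radiated power P_net = εσA(T⁴ − T₀⁴) = 0.77×5.670×10⁻⁸×0.0129651×(925.25⁴ − 275.8⁴).
T⁴ − T₀⁴ = 7.32886×10¹¹ − 5.78598×10⁹ = 7.27100×10¹¹ K⁴, so P_net = 412 W.

Net loss ≈ 412 W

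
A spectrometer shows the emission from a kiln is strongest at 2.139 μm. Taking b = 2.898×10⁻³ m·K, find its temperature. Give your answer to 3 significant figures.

Wien's law gives T = b/λ_max = (2.898×10⁻³ m·K)/(2.139×10⁻⁶ m) = 1.35×10³ K.

T ≈ 1.35×10³ K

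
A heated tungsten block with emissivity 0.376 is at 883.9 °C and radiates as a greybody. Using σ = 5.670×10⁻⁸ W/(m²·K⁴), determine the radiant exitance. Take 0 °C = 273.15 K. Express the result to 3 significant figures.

T = 883.9 °C + 273.15 = 1157.05 K.
Stefan–Boltzmann: I = εσT⁴ = 0.376 × 5.670×10⁻⁸ × (1157.05)⁴ = 3.82×10⁴ W/m².

I ≈ 3.82×10⁴ W/m²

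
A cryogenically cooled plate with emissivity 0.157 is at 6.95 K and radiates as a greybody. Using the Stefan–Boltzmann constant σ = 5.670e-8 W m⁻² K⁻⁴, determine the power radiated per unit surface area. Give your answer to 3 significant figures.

Stefan–Boltzmann: I = εσT⁴ = 0.157 × 5.670×10⁻⁸ × (6.95)⁴ = 2.08×10⁻⁵ W/m².

I ≈ 2.08×10⁻⁵ W/m²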